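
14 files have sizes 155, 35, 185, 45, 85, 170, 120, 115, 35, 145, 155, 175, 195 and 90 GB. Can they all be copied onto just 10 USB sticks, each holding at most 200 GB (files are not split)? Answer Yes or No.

A valid assignment using 10 USB sticks:
  USB stick 1: 195 = 195
  USB stick 2: 185 = 185
  USB stick 3: 175 = 175
  USB stick 4: 170 = 170
  USB stick 5: 155 + 45 = 200
  USB stick 6: 155 + 35 = 190
  USB stick 7: 145 + 35 = 180
  USB stick 8: 120 = 120
  USB stick 9: 115 + 85 = 200
  USB stick 10: 90 = 90
Every load is within 200 GB, so 10 USB sticks suffice.

Yes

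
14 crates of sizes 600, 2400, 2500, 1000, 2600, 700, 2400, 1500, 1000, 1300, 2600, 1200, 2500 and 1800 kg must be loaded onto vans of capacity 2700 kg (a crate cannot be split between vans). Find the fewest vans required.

10

Total = 2600 + 2600 + 2500 + 2500 + 2400 + 2400 + 1800 + 1500 + 1300 + 1200 + 1000 + 1000 + 700 + 600 = 24100 kg.
Lower bound: ⌈24100/2700⌉ = 9 vans.
A packing using 10 vans:
  van 1: 2600 = 2600
  van 2: 2600 = 2600
  van 3: 2500 = 2500
  van 4: 2500 = 2500
  van 5: 2400 = 2400
  van 6: 2400 = 2400
  van 7: 1800 + 700 = 2500
  van 8: 1500 + 1200 = 2700
  van 9: 1300 + 1000 = 2300
  van 10: 1000 + 600 = 1600
No arrangement into 9 vans stays within capacity, so 10 is optimal.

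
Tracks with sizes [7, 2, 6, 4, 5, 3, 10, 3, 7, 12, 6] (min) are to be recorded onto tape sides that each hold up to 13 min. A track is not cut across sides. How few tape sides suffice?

6

Total = 12 + 10 + 7 + 7 + 6 + 6 + 5 + 4 + 3 + 3 + 2 = 65 min.
Lower bound: ⌈65/13⌉ = 5 tape sides.
A packing using 6 tape sides:
  side 1: 12 = 12
  side 2: 10 + 3 = 13
  side 3: 7 + 6 = 13
  side 4: 7 + 6 = 13
  side 5: 5 + 4 + 3 = 12
  side 6: 2 = 2
No arrangement into 5 tape sides stays within capacity, so 6 is optimal.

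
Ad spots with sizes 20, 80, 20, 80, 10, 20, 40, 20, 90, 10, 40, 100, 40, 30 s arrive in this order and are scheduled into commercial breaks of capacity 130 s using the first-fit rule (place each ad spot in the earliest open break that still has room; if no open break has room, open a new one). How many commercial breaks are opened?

5

  20 → break 1 (new)  [load 20/130]
  80 → break 1  [load 100/130]
  20 → break 1  [load 120/130]
  80 → break 2 (new)  [load 80/130]
  10 → break 1  [load 130/130]
  20 → break 2  [load 100/130]
  40 → break 3 (new)  [load 40/130]
  20 → break 2  [load 120/130]
  90 → break 3  [load 130/130]
  10 → break 2  [load 130/130]
  40 → break 4 (new)  [load 40/130]
  100 → break 5 (new)  [load 100/130]
  40 → break 4  [load 80/130]
  30 → break 4  [load 110/130]
5 commercial breaks opened.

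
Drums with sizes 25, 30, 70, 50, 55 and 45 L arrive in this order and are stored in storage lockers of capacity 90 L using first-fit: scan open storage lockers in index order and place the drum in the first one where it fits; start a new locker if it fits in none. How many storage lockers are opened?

5

  25 → locker 1 (new)  [load 25/90]
  30 → locker 1  [load 55/90]
  70 → locker 2 (new)  [load 70/90]
  50 → locker 3 (new)  [load 50/90]
  55 → locker 4 (new)  [load 55/90]
  45 → locker 5 (new)  [load 45/90]
5 storage lockers opened.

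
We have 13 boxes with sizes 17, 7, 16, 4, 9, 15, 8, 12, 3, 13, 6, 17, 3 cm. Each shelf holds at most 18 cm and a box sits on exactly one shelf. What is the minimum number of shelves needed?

Total = 17 + 17 + 16 + 15 + 13 + 12 + 9 + 8 + 7 + 6 + 4 + 3 + 3 = 130 cm.
Lower bound: ⌈130/18⌉ = 8 shelves.
A packing using 8 shelves:
  shelf 1: 17 = 17
  shelf 2: 17 = 17
  shelf 3: 16 = 16
  shelf 4: 15 + 3 = 18
  shelf 5: 13 + 4 = 17
  shelf 6: 12 + 6 = 18
  shelf 7: 9 + 8 = 17
  shelf 8: 7 + 3 = 10
This matches the lower bound, so 8 is optimal.

8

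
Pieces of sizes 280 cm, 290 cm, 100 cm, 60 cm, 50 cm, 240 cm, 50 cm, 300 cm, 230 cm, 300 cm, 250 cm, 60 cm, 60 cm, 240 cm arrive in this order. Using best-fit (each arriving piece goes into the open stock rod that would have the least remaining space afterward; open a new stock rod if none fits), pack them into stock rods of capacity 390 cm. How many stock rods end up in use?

  280 → stock rod 1 (new)  [load 280/390]
  290 → stock rod 2 (new)  [load 290/390]
  100 → stock rod 2  [load 390/390]
  60 → stock rod 1  [load 340/390]
  50 → stock rod 1  [load 390/390]
  240 → stock rod 3 (new)  [load 240/390]
  50 → stock rod 3  [load 290/390]
  300 → stock rod 4 (new)  [load 300/390]
  230 → stock rod 5 (new)  [load 230/390]
  300 → stock rod 6 (new)  [load 300/390]
  250 → stock rod 7 (new)  [load 250/390]
  60 → stock rod 4  [load 360/390]
  60 → stock rod 6  [load 360/390]
  240 → stock rod 8 (new)  [load 240/390]
8 stock rods opened.

8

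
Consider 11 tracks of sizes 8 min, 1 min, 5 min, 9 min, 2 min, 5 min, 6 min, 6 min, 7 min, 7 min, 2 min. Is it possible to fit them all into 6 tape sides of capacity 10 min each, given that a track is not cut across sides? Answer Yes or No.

No

Total = 58 min; ⌈58/10⌉ = 6.
The bound of 6 does not rule out 6, but exhaustive search shows no assignment into 6 tape sides of capacity 10 min exists — the minimum is 7.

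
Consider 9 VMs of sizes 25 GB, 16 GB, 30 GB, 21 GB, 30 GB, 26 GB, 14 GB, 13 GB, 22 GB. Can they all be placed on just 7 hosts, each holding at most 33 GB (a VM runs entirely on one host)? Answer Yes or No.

Total = 197 GB; ⌈197/33⌉ = 6.
The bound of 6 does not rule out 7, but exhaustive search shows no assignment into 7 hosts of capacity 33 GB exists — the minimum is 8.

No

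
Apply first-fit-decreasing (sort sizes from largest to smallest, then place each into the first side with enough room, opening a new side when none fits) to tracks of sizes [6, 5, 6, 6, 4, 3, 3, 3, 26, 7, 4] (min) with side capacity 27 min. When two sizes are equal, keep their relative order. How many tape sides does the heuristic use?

Sorted descending: 26, 7, 6, 6, 6, 5, 4, 4, 3, 3, 3.
  26 → side 1 (new)  [load 26/27]
  7 → side 2 (new)  [load 7/27]
  6 → side 2  [load 13/27]
  6 → side 2  [load 19/27]
  6 → side 2  [load 25/27]
  5 → side 3 (new)  [load 5/27]
  4 → side 3  [load 9/27]
  4 → side 3  [load 13/27]
  3 → side 3  [load 16/27]
  3 → side 3  [load 19/27]
  3 → side 3  [load 22/27]
3 tape sides opened.

3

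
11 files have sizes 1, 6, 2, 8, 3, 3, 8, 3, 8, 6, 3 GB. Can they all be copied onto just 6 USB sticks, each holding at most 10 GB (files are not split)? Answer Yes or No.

A valid assignment using 6 USB sticks:
  USB stick 1: 8 + 2 = 10
  USB stick 2: 8 + 1 = 9
  USB stick 3: 8 = 8
  USB stick 4: 6 + 3 = 9
  USB stick 5: 6 + 3 = 9
  USB stick 6: 3 + 3 = 6
Every load is within 10 GB, so 6 USB sticks suffice.

Yes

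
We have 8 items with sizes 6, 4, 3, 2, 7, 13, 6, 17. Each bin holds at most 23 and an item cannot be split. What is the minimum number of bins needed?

3

Total = 17 + 13 + 7 + 6 + 6 + 4 + 3 + 2 = 58.
Lower bound: ⌈58/23⌉ = 3 bins.
A packing using 3 bins:
  bin 1: 17 + 6 = 23
  bin 2: 13 + 7 + 3 = 23
  bin 3: 6 + 4 + 2 = 12
This matches the lower bound, so 3 is optimal.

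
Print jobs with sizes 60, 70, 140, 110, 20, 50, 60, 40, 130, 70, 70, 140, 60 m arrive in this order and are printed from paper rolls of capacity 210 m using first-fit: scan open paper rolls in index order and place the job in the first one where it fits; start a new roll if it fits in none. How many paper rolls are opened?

  60 → roll 1 (new)  [load 60/210]
  70 → roll 1  [load 130/210]
  140 → roll 2 (new)  [load 140/210]
  110 → roll 3 (new)  [load 110/210]
  20 → roll 1  [load 150/210]
  50 → roll 1  [load 200/210]
  60 → roll 2  [load 200/210]
  40 → roll 3  [load 150/210]
  130 → roll 4 (new)  [load 130/210]
  70 → roll 4  [load 200/210]
  70 → roll 5 (new)  [load 70/210]
  140 → roll 5  [load 210/210]
  60 → roll 3  [load 210/210]
5 paper rolls opened.

5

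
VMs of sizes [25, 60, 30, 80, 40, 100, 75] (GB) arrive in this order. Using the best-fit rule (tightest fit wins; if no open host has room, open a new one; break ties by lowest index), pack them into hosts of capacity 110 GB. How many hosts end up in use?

5

  25 → host 1 (new)  [load 25/110]
  60 → host 1  [load 85/110]
  30 → host 2 (new)  [load 30/110]
  80 → host 2  [load 110/110]
  40 → host 3 (new)  [load 40/110]
  100 → host 4 (new)  [load 100/110]
  75 → host 5 (new)  [load 75/110]
5 hosts opened.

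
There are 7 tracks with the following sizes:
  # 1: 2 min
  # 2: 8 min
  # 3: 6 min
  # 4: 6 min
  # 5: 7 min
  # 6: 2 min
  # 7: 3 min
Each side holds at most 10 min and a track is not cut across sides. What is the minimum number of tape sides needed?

4

Total = 8 + 7 + 6 + 6 + 3 + 2 + 2 = 34 min.
Lower bound: ⌈34/10⌉ = 4 tape sides.
A packing using 4 tape sides:
  side 1: 8 + 2 = 10
  side 2: 7 + 3 = 10
  side 3: 6 + 2 = 8
  side 4: 6 = 6
This matches the lower bound, so 4 is optimal.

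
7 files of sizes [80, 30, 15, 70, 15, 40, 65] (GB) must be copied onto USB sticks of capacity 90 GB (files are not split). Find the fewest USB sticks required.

4

Total = 80 + 70 + 65 + 40 + 30 + 15 + 15 = 315 GB.
Lower bound: ⌈315/90⌉ = 4 USB sticks.
A packing using 4 USB sticks:
  USB stick 1: 80 = 80
  USB stick 2: 70 + 15 = 85
  USB stick 3: 65 + 15 = 80
  USB stick 4: 40 + 30 = 70
This matches the lower bound, so 4 is optimal.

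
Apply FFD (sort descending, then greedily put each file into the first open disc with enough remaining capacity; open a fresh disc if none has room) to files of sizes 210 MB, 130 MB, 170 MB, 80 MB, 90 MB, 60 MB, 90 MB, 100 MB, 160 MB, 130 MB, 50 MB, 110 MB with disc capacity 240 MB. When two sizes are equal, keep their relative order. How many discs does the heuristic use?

Sorted descending: 210, 170, 160, 130, 130, 110, 100, 90, 90, 80, 60, 50.
  210 → disc 1 (new)  [load 210/240]
  170 → disc 2 (new)  [load 170/240]
  160 → disc 3 (new)  [load 160/240]
  130 → disc 4 (new)  [load 130/240]
  130 → disc 5 (new)  [load 130/240]
  110 → disc 4  [load 240/240]
  100 → disc 5  [load 230/240]
  90 → disc 6 (new)  [load 90/240]
  90 → disc 6  [load 180/240]
  80 → disc 3  [load 240/240]
  60 → disc 2  [load 230/240]
  50 → disc 6  [load 230/240]
6 discs opened.

6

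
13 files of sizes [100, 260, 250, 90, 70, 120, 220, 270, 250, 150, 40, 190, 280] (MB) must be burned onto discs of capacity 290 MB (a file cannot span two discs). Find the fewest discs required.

9

Total = 280 + 270 + 260 + 250 + 250 + 220 + 190 + 150 + 120 + 100 + 90 + 70 + 40 = 2290 MB.
Lower bound: ⌈2290/290⌉ = 8 discs.
A packing using 9 discs:
  disc 1: 280 = 280
  disc 2: 270 = 270
  disc 3: 260 = 260
  disc 4: 250 + 40 = 290
  disc 5: 250 = 250
  disc 6: 220 + 70 = 290
  disc 7: 190 + 100 = 290
  disc 8: 150 + 120 = 270
  disc 9: 90 = 90
No arrangement into 8 discs stays within capacity, so 9 is optimal.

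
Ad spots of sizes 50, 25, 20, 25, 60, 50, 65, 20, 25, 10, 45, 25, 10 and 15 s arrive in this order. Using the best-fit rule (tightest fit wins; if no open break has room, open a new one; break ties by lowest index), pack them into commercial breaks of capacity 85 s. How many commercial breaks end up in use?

6

  50 → break 1 (new)  [load 50/85]
  25 → break 1  [load 75/85]
  20 → break 2 (new)  [load 20/85]
  25 → break 2  [load 45/85]
  60 → break 3 (new)  [load 60/85]
  50 → break 4 (new)  [load 50/85]
  65 → break 5 (new)  [load 65/85]
  20 → break 5  [load 85/85]
  25 → break 3  [load 85/85]
  10 → break 1  [load 85/85]
  45 → break 6 (new)  [load 45/85]
  25 → break 4  [load 75/85]
  10 → break 4  [load 85/85]
  15 → break 2  [load 60/85]
6 commercial breaks opened.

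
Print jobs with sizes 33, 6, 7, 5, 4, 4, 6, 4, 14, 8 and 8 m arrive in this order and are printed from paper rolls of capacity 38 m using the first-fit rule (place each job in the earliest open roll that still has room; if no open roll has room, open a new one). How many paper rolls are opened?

  33 → roll 1 (new)  [load 33/38]
  6 → roll 2 (new)  [load 6/38]
  7 → roll 2  [load 13/38]
  5 → roll 1  [load 38/38]
  4 → roll 2  [load 17/38]
  4 → roll 2  [load 21/38]
  6 → roll 2  [load 27/38]
  4 → roll 2  [load 31/38]
  14 → roll 3 (new)  [load 14/38]
  8 → roll 3  [load 22/38]
  8 → roll 3  [load 30/38]
3 paper rolls opened.

3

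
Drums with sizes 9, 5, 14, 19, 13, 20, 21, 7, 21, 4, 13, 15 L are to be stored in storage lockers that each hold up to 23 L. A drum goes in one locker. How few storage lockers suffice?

Total = 21 + 21 + 20 + 19 + 15 + 14 + 13 + 13 + 9 + 7 + 5 + 4 = 161 L.
Lower bound: ⌈161/23⌉ = 7 storage lockers.
Also, 8 drums each exceed 23/2 L, and no two of those can share a locker, so at least 8 storage lockers are needed.
A packing using 8 storage lockers:
  locker 1: 21 = 21
  locker 2: 21 = 21
  locker 3: 20 = 20
  locker 4: 19 + 4 = 23
  locker 5: 15 + 7 = 22
  locker 6: 14 + 9 = 23
  locker 7: 13 + 5 = 18
  locker 8: 13 = 13
This matches the lower bound, so 8 is optimal.

8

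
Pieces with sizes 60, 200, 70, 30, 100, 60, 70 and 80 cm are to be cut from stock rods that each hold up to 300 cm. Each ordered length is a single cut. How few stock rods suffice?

3

Total = 200 + 100 + 80 + 70 + 70 + 60 + 60 + 30 = 670 cm.
Lower bound: ⌈670/300⌉ = 3 stock rods.
A packing using 3 stock rods:
  stock rod 1: 200 + 100 = 300
  stock rod 2: 80 + 70 + 70 + 60 = 280
  stock rod 3: 60 + 30 = 90
This matches the lower bound, so 3 is optimal.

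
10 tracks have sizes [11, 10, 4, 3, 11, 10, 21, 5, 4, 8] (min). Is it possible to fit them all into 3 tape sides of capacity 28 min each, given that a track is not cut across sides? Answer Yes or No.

Total = 87 min; ⌈87/28⌉ = 4.
At least 4 tape sides are required, but only 3 are allowed.

No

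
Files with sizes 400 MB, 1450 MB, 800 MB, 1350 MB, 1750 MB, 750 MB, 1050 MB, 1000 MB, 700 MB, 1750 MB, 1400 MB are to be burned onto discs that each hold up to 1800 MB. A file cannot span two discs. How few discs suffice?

8

Total = 1750 + 1750 + 1450 + 1400 + 1350 + 1050 + 1000 + 800 + 750 + 700 + 400 = 12400 MB.
Lower bound: ⌈12400/1800⌉ = 7 discs.
A packing using 8 discs:
  disc 1: 1750 = 1750
  disc 2: 1750 = 1750
  disc 3: 1450 = 1450
  disc 4: 1400 + 400 = 1800
  disc 5: 1350 = 1350
  disc 6: 1050 + 750 = 1800
  disc 7: 1000 + 800 = 1800
  disc 8: 700 = 700
No arrangement into 7 discs stays within capacity, so 8 is optimal.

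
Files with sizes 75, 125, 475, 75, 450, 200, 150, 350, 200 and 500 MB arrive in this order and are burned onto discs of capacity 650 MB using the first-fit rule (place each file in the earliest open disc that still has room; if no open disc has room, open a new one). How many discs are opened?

5

  75 → disc 1 (new)  [load 75/650]
  125 → disc 1  [load 200/650]
  475 → disc 2 (new)  [load 475/650]
  75 → disc 1  [load 275/650]
  450 → disc 3 (new)  [load 450/650]
  200 → disc 1  [load 475/650]
  150 → disc 1  [load 625/650]
  350 → disc 4 (new)  [load 350/650]
  200 → disc 3  [load 650/650]
  500 → disc 5 (new)  [load 500/650]
5 discs opened.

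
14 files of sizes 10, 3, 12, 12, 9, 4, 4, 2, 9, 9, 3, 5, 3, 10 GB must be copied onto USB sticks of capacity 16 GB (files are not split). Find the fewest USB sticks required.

7

Total = 12 + 12 + 10 + 10 + 9 + 9 + 9 + 5 + 4 + 4 + 3 + 3 + 3 + 2 = 95 GB.
Lower bound: ⌈95/16⌉ = 6 USB sticks.
Also, 7 files each exceed 8 GB, and no two of those can share a USB stick, so at least 7 USB sticks are needed.
A packing using 7 USB sticks:
  USB stick 1: 12 + 4 = 16
  USB stick 2: 12 + 4 = 16
  USB stick 3: 10 + 5 = 15
  USB stick 4: 10 + 3 + 3 = 16
  USB stick 5: 9 + 3 + 2 = 14
  USB stick 6: 9 = 9
  USB stick 7: 9 = 9
This matches the lower bound, so 7 is optimal.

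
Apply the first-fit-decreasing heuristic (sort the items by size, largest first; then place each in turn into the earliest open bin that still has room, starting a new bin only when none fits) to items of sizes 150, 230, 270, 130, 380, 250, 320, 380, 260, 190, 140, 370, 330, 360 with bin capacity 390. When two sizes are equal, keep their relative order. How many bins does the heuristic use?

11

Sorted descending: 380, 380, 370, 360, 330, 320, 270, 260, 250, 230, 190, 150, 140, 130.
  380 → bin 1 (new)  [load 380/390]
  380 → bin 2 (new)  [load 380/390]
  370 → bin 3 (new)  [load 370/390]
  360 → bin 4 (new)  [load 360/390]
  330 → bin 5 (new)  [load 330/390]
  320 → bin 6 (new)  [load 320/390]
  270 → bin 7 (new)  [load 270/390]
  260 → bin 8 (new)  [load 260/390]
  250 → bin 9 (new)  [load 250/390]
  230 → bin 10 (new)  [load 230/390]
  190 → bin 11 (new)  [load 190/390]
  150 → bin 10  [load 380/390]
  140 → bin 9  [load 390/390]
  130 → bin 8  [load 390/390]
11 bins opened.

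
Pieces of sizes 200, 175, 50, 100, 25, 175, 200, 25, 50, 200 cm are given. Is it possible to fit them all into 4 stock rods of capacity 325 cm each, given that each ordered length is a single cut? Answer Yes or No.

Total = 1200 cm; ⌈1200/325⌉ = 4.
5 pieces each exceed half the capacity and cannot share a stock rod, forcing at least 5 stock rods.
At least 5 stock rods are required, but only 4 are allowed.

No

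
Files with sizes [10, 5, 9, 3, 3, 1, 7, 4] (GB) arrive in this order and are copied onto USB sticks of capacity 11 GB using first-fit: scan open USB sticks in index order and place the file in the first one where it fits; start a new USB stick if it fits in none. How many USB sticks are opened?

4

  10 → USB stick 1 (new)  [load 10/11]
  5 → USB stick 2 (new)  [load 5/11]
  9 → USB stick 3 (new)  [load 9/11]
  3 → USB stick 2  [load 8/11]
  3 → USB stick 2  [load 11/11]
  1 → USB stick 1  [load 11/11]
  7 → USB stick 4 (new)  [load 7/11]
  4 → USB stick 4  [load 11/11]
4 USB sticks opened.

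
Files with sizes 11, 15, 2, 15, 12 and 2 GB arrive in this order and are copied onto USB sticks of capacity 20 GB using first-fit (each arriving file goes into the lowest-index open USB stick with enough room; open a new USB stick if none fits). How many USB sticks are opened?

  11 → USB stick 1 (new)  [load 11/20]
  15 → USB stick 2 (new)  [load 15/20]
  2 → USB stick 1  [load 13/20]
  15 → USB stick 3 (new)  [load 15/20]
  12 → USB stick 4 (new)  [load 12/20]
  2 → USB stick 1  [load 15/20]
4 USB sticks opened.

4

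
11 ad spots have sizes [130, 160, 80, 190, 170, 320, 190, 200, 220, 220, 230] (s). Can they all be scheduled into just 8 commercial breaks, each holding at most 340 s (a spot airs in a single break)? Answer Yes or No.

Yes

A valid assignment using 8 commercial breaks:
  break 1: 320 = 320
  break 2: 230 + 80 = 310
  break 3: 220 = 220
  break 4: 220 = 220
  break 5: 200 + 130 = 330
  break 6: 190 = 190
  break 7: 190 = 190
  break 8: 170 + 160 = 330
Every load is within 340 s, so 8 commercial breaks suffice.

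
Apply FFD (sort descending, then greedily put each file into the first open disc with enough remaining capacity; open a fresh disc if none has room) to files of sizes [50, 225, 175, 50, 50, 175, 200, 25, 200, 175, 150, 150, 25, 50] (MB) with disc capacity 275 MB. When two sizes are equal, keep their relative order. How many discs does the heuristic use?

8

Sorted descending: 225, 200, 200, 175, 175, 175, 150, 150, 50, 50, 50, 50, 25, 25.
  225 → disc 1 (new)  [load 225/275]
  200 → disc 2 (new)  [load 200/275]
  200 → disc 3 (new)  [load 200/275]
  175 → disc 4 (new)  [load 175/275]
  175 → disc 5 (new)  [load 175/275]
  175 → disc 6 (new)  [load 175/275]
  150 → disc 7 (new)  [load 150/275]
  150 → disc 8 (new)  [load 150/275]
  50 → disc 1  [load 275/275]
  50 → disc 2  [load 250/275]
  50 → disc 3  [load 250/275]
  50 → disc 4  [load 225/275]
  25 → disc 2  [load 275/275]
  25 → disc 3  [load 275/275]
8 discs opened.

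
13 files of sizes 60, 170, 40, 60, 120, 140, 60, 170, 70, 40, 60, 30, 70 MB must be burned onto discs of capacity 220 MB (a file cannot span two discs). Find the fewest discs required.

6

Total = 170 + 170 + 140 + 120 + 70 + 70 + 60 + 60 + 60 + 60 + 40 + 40 + 30 = 1090 MB.
Lower bound: ⌈1090/220⌉ = 5 discs.
A packing using 6 discs:
  disc 1: 170 + 40 = 210
  disc 2: 170 + 40 = 210
  disc 3: 140 + 70 = 210
  disc 4: 120 + 70 + 30 = 220
  disc 5: 60 + 60 + 60 = 180
  disc 6: 60 = 60
No arrangement into 5 discs stays within capacity, so 6 is optimal.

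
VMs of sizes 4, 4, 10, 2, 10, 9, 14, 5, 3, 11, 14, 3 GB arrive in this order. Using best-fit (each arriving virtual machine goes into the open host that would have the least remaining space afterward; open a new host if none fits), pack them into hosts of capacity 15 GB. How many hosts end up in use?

7

  4 → host 1 (new)  [load 4/15]
  4 → host 1  [load 8/15]
  10 → host 2 (new)  [load 10/15]
  2 → host 2  [load 12/15]
  10 → host 3 (new)  [load 10/15]
  9 → host 4 (new)  [load 9/15]
  14 → host 5 (new)  [load 14/15]
  5 → host 3  [load 15/15]
  3 → host 2  [load 15/15]
  11 → host 6 (new)  [load 11/15]
  14 → host 7 (new)  [load 14/15]
  3 → host 6  [load 14/15]
7 hosts opened.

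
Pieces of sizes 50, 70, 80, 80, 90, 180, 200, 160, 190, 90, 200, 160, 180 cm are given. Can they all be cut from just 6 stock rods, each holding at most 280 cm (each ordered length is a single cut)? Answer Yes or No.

No

Total = 1730 cm; ⌈1730/280⌉ = 7.
At least 7 stock rods are required, but only 6 are allowed.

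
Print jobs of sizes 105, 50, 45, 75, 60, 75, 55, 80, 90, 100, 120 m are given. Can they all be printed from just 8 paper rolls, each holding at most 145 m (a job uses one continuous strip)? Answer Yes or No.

Yes

A valid assignment using 7 paper rolls:
  roll 1: 120 = 120
  roll 2: 105 = 105
  roll 3: 100 + 45 = 145
  roll 4: 90 + 55 = 145
  roll 5: 80 + 60 = 140
  roll 6: 75 + 50 = 125
  roll 7: 75 = 75
That uses only 7 ≤ 8, so 8 paper rolls are enough.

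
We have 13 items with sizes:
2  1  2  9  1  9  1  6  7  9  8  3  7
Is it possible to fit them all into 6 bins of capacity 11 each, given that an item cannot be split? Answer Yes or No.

No

Total = 65; ⌈65/11⌉ = 6.
7 items each exceed half the capacity and cannot share a bin, forcing at least 7 bins.
At least 7 bins are required, but only 6 are allowed.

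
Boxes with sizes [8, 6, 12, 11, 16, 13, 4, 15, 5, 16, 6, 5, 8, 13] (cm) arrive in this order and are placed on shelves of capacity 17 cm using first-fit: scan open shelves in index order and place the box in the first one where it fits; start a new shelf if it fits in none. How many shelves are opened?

10

  8 → shelf 1 (new)  [load 8/17]
  6 → shelf 1  [load 14/17]
  12 → shelf 2 (new)  [load 12/17]
  11 → shelf 3 (new)  [load 11/17]
  16 → shelf 4 (new)  [load 16/17]
  13 → shelf 5 (new)  [load 13/17]
  4 → shelf 2  [load 16/17]
  15 → shelf 6 (new)  [load 15/17]
  5 → shelf 3  [load 16/17]
  16 → shelf 7 (new)  [load 16/17]
  6 → shelf 8 (new)  [load 6/17]
  5 → shelf 8  [load 11/17]
  8 → shelf 9 (new)  [load 8/17]
  13 → shelf 10 (new)  [load 13/17]
10 shelves opened.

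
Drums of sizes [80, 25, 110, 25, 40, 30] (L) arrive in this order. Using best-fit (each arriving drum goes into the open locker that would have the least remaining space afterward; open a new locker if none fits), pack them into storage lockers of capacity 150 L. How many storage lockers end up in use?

  80 → locker 1 (new)  [load 80/150]
  25 → locker 1  [load 105/150]
  110 → locker 2 (new)  [load 110/150]
  25 → locker 2  [load 135/150]
  40 → locker 1  [load 145/150]
  30 → locker 3 (new)  [load 30/150]
3 storage lockers opened.

3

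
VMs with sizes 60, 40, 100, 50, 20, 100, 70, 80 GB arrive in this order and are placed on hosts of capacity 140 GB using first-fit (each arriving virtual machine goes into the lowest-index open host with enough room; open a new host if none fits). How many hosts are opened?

5

  60 → host 1 (new)  [load 60/140]
  40 → host 1  [load 100/140]
  100 → host 2 (new)  [load 100/140]
  50 → host 3 (new)  [load 50/140]
  20 → host 1  [load 120/140]
  100 → host 4 (new)  [load 100/140]
  70 → host 3  [load 120/140]
  80 → host 5 (new)  [load 80/140]
5 hosts opened.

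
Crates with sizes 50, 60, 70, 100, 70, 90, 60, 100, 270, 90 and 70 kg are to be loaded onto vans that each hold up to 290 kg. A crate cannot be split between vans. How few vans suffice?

4

Total = 270 + 100 + 100 + 90 + 90 + 70 + 70 + 70 + 60 + 60 + 50 = 1030 kg.
Lower bound: ⌈1030/290⌉ = 4 vans.
A packing using 4 vans:
  van 1: 270 = 270
  van 2: 100 + 100 + 90 = 290
  van 3: 90 + 70 + 70 + 60 = 290
  van 4: 70 + 60 + 50 = 180
This matches the lower bound, so 4 is optimal.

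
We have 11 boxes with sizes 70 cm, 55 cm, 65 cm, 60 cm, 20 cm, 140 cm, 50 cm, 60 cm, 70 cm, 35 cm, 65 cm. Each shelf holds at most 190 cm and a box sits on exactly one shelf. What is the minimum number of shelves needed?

4

Total = 140 + 70 + 70 + 65 + 65 + 60 + 60 + 55 + 50 + 35 + 20 = 690 cm.
Lower bound: ⌈690/190⌉ = 4 shelves.
A packing using 4 shelves:
  shelf 1: 140 + 50 = 190
  shelf 2: 70 + 70 + 35 = 175
  shelf 3: 65 + 65 + 60 = 190
  shelf 4: 60 + 55 + 20 = 135
This matches the lower bound, so 4 is optimal.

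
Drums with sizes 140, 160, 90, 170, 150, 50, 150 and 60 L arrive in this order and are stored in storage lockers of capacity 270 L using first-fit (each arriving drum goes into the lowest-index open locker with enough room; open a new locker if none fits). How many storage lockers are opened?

  140 → locker 1 (new)  [load 140/270]
  160 → locker 2 (new)  [load 160/270]
  90 → locker 1  [load 230/270]
  170 → locker 3 (new)  [load 170/270]
  150 → locker 4 (new)  [load 150/270]
  50 → locker 2  [load 210/270]
  150 → locker 5 (new)  [load 150/270]
  60 → locker 2  [load 270/270]
5 storage lockers opened.

5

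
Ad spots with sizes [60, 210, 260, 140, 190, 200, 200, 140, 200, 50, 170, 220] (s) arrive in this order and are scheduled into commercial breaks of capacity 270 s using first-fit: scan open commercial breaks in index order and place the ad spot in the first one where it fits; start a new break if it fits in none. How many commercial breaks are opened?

  60 → break 1 (new)  [load 60/270]
  210 → break 1  [load 270/270]
  260 → break 2 (new)  [load 260/270]
  140 → break 3 (new)  [load 140/270]
  190 → break 4 (new)  [load 190/270]
  200 → break 5 (new)  [load 200/270]
  200 → break 6 (new)  [load 200/270]
  140 → break 7 (new)  [load 140/270]
  200 → break 8 (new)  [load 200/270]
  50 → break 3  [load 190/270]
  170 → break 9 (new)  [load 170/270]
  220 → break 10 (new)  [load 220/270]
10 commercial breaks opened.

10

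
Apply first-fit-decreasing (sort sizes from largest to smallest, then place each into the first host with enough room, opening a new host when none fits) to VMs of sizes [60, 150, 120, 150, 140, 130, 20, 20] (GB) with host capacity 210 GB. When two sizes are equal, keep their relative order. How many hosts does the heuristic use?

Sorted descending: 150, 150, 140, 130, 120, 60, 20, 20.
  150 → host 1 (new)  [load 150/210]
  150 → host 2 (new)  [load 150/210]
  140 → host 3 (new)  [load 140/210]
  130 → host 4 (new)  [load 130/210]
  120 → host 5 (new)  [load 120/210]
  60 → host 1  [load 210/210]
  20 → host 2  [load 170/210]
  20 → host 2  [load 190/210]
5 hosts opened.

5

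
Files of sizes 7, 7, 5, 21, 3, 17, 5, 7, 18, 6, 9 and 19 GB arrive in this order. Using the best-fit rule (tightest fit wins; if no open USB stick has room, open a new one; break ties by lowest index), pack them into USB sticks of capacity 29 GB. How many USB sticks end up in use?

5

  7 → USB stick 1 (new)  [load 7/29]
  7 → USB stick 1  [load 14/29]
  5 → USB stick 1  [load 19/29]
  21 → USB stick 2 (new)  [load 21/29]
  3 → USB stick 2  [load 24/29]
  17 → USB stick 3 (new)  [load 17/29]
  5 → USB stick 2  [load 29/29]
  7 → USB stick 1  [load 26/29]
  18 → USB stick 4 (new)  [load 18/29]
  6 → USB stick 4  [load 24/29]
  9 → USB stick 3  [load 26/29]
  19 → USB stick 5 (new)  [load 19/29]
5 USB sticks opened.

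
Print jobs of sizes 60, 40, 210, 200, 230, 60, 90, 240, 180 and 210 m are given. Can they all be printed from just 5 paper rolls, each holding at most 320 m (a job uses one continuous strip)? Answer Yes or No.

Total = 1520 m; ⌈1520/320⌉ = 5.
6 print jobs each exceed half the capacity and cannot share a roll, forcing at least 6 paper rolls.
At least 6 paper rolls are required, but only 5 are allowed.

No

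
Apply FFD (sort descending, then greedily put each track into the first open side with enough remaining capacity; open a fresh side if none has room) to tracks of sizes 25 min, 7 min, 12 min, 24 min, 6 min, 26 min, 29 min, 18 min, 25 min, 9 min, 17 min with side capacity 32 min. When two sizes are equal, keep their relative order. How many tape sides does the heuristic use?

7

Sorted descending: 29, 26, 25, 25, 24, 18, 17, 12, 9, 7, 6.
  29 → side 1 (new)  [load 29/32]
  26 → side 2 (new)  [load 26/32]
  25 → side 3 (new)  [load 25/32]
  25 → side 4 (new)  [load 25/32]
  24 → side 5 (new)  [load 24/32]
  18 → side 6 (new)  [load 18/32]
  17 → side 7 (new)  [load 17/32]
  12 → side 6  [load 30/32]
  9 → side 7  [load 26/32]
  7 → side 3  [load 32/32]
  6 → side 2  [load 32/32]
7 tape sides opened.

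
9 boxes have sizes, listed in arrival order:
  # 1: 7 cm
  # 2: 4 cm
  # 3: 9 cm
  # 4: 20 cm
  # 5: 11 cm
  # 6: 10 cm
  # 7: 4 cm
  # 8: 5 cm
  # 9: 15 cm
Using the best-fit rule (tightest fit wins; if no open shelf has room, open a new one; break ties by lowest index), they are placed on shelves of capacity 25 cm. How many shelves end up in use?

  7 → shelf 1 (new)  [load 7/25]
  4 → shelf 1  [load 11/25]
  9 → shelf 1  [load 20/25]
  20 → shelf 2 (new)  [load 20/25]
  11 → shelf 3 (new)  [load 11/25]
  10 → shelf 3  [load 21/25]
  4 → shelf 3  [load 25/25]
  5 → shelf 1  [load 25/25]
  15 → shelf 4 (new)  [load 15/25]
4 shelves opened.

4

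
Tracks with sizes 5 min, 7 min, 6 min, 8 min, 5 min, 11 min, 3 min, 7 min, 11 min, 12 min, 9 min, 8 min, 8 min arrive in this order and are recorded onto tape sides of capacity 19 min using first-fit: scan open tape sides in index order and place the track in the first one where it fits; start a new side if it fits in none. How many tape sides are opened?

6

  5 → side 1 (new)  [load 5/19]
  7 → side 1  [load 12/19]
  6 → side 1  [load 18/19]
  8 → side 2 (new)  [load 8/19]
  5 → side 2  [load 13/19]
  11 → side 3 (new)  [load 11/19]
  3 → side 2  [load 16/19]
  7 → side 3  [load 18/19]
  11 → side 4 (new)  [load 11/19]
  12 → side 5 (new)  [load 12/19]
  9 → side 6 (new)  [load 9/19]
  8 → side 4  [load 19/19]
  8 → side 6  [load 17/19]
6 tape sides opened.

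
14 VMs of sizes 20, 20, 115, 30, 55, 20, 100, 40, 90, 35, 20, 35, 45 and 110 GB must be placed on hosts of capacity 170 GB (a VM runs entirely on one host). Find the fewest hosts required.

5

Total = 115 + 110 + 100 + 90 + 55 + 45 + 40 + 35 + 35 + 30 + 20 + 20 + 20 + 20 = 735 GB.
Lower bound: ⌈735/170⌉ = 5 hosts.
A packing using 5 hosts:
  host 1: 115 + 55 = 170
  host 2: 110 + 45 = 155
  host 3: 100 + 40 + 30 = 170
  host 4: 90 + 35 + 35 = 160
  host 5: 20 + 20 + 20 + 20 = 80
This matches the lower bound, so 5 is optimal.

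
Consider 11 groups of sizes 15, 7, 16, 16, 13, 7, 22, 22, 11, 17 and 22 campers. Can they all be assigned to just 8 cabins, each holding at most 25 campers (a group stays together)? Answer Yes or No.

Yes

A valid assignment using 8 cabins:
  cabin 1: 22 = 22
  cabin 2: 22 = 22
  cabin 3: 22 = 22
  cabin 4: 17 + 7 = 24
  cabin 5: 16 + 7 = 23
  cabin 6: 16 = 16
  cabin 7: 15 = 15
  cabin 8: 13 + 11 = 24
Every load is within 25 campers, so 8 cabins suffice.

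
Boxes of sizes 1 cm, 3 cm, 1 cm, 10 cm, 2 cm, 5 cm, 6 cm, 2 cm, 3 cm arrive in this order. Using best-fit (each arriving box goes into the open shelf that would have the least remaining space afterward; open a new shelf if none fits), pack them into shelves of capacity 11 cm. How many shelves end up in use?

  1 → shelf 1 (new)  [load 1/11]
  3 → shelf 1  [load 4/11]
  1 → shelf 1  [load 5/11]
  10 → shelf 2 (new)  [load 10/11]
  2 → shelf 1  [load 7/11]
  5 → shelf 3 (new)  [load 5/11]
  6 → shelf 3  [load 11/11]
  2 → shelf 1  [load 9/11]
  3 → shelf 4 (new)  [load 3/11]
4 shelves opened.

4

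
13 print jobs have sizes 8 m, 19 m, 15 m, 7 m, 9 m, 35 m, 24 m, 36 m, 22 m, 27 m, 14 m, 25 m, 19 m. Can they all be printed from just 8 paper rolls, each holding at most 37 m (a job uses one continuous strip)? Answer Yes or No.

Yes

A valid assignment using 8 paper rolls:
  roll 1: 36 = 36
  roll 2: 35 = 35
  roll 3: 27 + 9 = 36
  roll 4: 25 + 8 = 33
  roll 5: 24 + 7 = 31
  roll 6: 22 + 15 = 37
  roll 7: 19 + 14 = 33
  roll 8: 19 = 19
Every load is within 37 m, so 8 paper rolls suffice.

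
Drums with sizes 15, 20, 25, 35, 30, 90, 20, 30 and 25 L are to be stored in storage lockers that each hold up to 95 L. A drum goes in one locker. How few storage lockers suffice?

4

Total = 90 + 35 + 30 + 30 + 25 + 25 + 20 + 20 + 15 = 290 L.
Lower bound: ⌈290/95⌉ = 4 storage lockers.
A packing using 4 storage lockers:
  locker 1: 90 = 90
  locker 2: 35 + 30 + 30 = 95
  locker 3: 25 + 25 + 20 + 20 = 90
  locker 4: 15 = 15
This matches the lower bound, so 4 is optimal.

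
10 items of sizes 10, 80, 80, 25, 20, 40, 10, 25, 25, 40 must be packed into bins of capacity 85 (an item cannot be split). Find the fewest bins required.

5

Total = 80 + 80 + 40 + 40 + 25 + 25 + 25 + 20 + 10 + 10 = 355.
Lower bound: ⌈355/85⌉ = 5 bins.
A packing using 5 bins:
  bin 1: 80 = 80
  bin 2: 80 = 80
  bin 3: 40 + 40 = 80
  bin 4: 25 + 25 + 25 + 10 = 85
  bin 5: 20 + 10 = 30
This matches the lower bound, so 5 is optimal.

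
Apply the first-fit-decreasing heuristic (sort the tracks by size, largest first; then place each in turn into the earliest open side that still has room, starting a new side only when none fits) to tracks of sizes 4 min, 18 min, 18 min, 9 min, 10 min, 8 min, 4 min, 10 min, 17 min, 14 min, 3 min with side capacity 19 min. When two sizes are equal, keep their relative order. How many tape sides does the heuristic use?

7

Sorted descending: 18, 18, 17, 14, 10, 10, 9, 8, 4, 4, 3.
  18 → side 1 (new)  [load 18/19]
  18 → side 2 (new)  [load 18/19]
  17 → side 3 (new)  [load 17/19]
  14 → side 4 (new)  [load 14/19]
  10 → side 5 (new)  [load 10/19]
  10 → side 6 (new)  [load 10/19]
  9 → side 5  [load 19/19]
  8 → side 6  [load 18/19]
  4 → side 4  [load 18/19]
  4 → side 7 (new)  [load 4/19]
  3 → side 7  [load 7/19]
7 tape sides opened.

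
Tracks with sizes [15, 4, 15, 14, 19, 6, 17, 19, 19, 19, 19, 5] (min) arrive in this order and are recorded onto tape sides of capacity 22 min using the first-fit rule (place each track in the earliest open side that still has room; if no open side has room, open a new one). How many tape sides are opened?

  15 → side 1 (new)  [load 15/22]
  4 → side 1  [load 19/22]
  15 → side 2 (new)  [load 15/22]
  14 → side 3 (new)  [load 14/22]
  19 → side 4 (new)  [load 19/22]
  6 → side 2  [load 21/22]
  17 → side 5 (new)  [load 17/22]
  19 → side 6 (new)  [load 19/22]
  19 → side 7 (new)  [load 19/22]
  19 → side 8 (new)  [load 19/22]
  19 → side 9 (new)  [load 19/22]
  5 → side 3  [load 19/22]
9 tape sides opened.

9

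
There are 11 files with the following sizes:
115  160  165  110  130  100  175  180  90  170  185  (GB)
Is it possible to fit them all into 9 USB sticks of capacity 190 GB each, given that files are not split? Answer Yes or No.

Total = 1580 GB; ⌈1580/190⌉ = 9.
10 files each exceed half the capacity and cannot share a USB stick, forcing at least 10 USB sticks.
At least 10 USB sticks are required, but only 9 are allowed.

No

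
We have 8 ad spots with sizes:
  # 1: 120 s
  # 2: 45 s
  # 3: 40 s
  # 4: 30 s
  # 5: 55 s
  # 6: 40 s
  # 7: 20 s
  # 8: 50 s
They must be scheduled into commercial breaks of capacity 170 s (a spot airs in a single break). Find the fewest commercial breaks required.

3

Total = 120 + 55 + 50 + 45 + 40 + 40 + 30 + 20 = 400 s.
Lower bound: ⌈400/170⌉ = 3 commercial breaks.
A packing using 3 commercial breaks:
  break 1: 120 + 50 = 170
  break 2: 55 + 45 + 40 + 30 = 170
  break 3: 40 + 20 = 60
This matches the lower bound, so 3 is optimal.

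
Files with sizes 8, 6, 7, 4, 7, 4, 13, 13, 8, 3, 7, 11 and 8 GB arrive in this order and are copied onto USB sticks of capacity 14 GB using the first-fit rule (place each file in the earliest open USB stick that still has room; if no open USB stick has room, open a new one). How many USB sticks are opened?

  8 → USB stick 1 (new)  [load 8/14]
  6 → USB stick 1  [load 14/14]
  7 → USB stick 2 (new)  [load 7/14]
  4 → USB stick 2  [load 11/14]
  7 → USB stick 3 (new)  [load 7/14]
  4 → USB stick 3  [load 11/14]
  13 → USB stick 4 (new)  [load 13/14]
  13 → USB stick 5 (new)  [load 13/14]
  8 → USB stick 6 (new)  [load 8/14]
  3 → USB stick 2  [load 14/14]
  7 → USB stick 7 (new)  [load 7/14]
  11 → USB stick 8 (new)  [load 11/14]
  8 → USB stick 9 (new)  [load 8/14]
9 USB sticks opened.

9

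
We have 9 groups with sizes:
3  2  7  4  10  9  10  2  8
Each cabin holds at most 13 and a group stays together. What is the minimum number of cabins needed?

Total = 10 + 10 + 9 + 8 + 7 + 4 + 3 + 2 + 2 = 55.
Lower bound: ⌈55/13⌉ = 5 cabins.
A packing using 5 cabins:
  cabin 1: 10 + 3 = 13
  cabin 2: 10 + 2 = 12
  cabin 3: 9 + 4 = 13
  cabin 4: 8 + 2 = 10
  cabin 5: 7 = 7
This matches the lower bound, so 5 is optimal.

5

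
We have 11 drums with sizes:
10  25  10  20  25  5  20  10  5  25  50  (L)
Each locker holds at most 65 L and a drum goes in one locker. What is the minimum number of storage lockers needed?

Total = 50 + 25 + 25 + 25 + 20 + 20 + 10 + 10 + 10 + 5 + 5 = 205 L.
Lower bound: ⌈205/65⌉ = 4 storage lockers.
A packing using 4 storage lockers:
  locker 1: 50 + 10 + 5 = 65
  locker 2: 25 + 25 + 10 + 5 = 65
  locker 3: 25 + 20 + 20 = 65
  locker 4: 10 = 10
This matches the lower bound, so 4 is optimal.

4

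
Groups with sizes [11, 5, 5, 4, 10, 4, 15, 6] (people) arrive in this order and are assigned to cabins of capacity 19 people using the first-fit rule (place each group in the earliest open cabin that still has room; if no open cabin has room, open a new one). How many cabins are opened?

4

  11 → cabin 1 (new)  [load 11/19]
  5 → cabin 1  [load 16/19]
  5 → cabin 2 (new)  [load 5/19]
  4 → cabin 2  [load 9/19]
  10 → cabin 2  [load 19/19]
  4 → cabin 3 (new)  [load 4/19]
  15 → cabin 3  [load 19/19]
  6 → cabin 4 (new)  [load 6/19]
4 cabins opened.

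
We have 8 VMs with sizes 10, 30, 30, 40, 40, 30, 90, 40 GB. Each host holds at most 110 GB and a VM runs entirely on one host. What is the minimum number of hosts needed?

Total = 90 + 40 + 40 + 40 + 30 + 30 + 30 + 10 = 310 GB.
Lower bound: ⌈310/110⌉ = 3 hosts.
A packing using 3 hosts:
  host 1: 90 + 10 = 100
  host 2: 40 + 40 + 30 = 110
  host 3: 40 + 30 + 30 = 100
This matches the lower bound, so 3 is optimal.

3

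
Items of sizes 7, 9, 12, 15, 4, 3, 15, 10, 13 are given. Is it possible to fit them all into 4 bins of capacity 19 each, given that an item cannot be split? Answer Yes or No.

Total = 88; ⌈88/19⌉ = 5.
At least 5 bins are required, but only 4 are allowed.

No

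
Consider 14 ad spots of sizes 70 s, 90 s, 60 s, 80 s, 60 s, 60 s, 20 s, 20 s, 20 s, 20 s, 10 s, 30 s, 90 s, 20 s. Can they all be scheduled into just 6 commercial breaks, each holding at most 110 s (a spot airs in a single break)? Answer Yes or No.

Total = 650 s; ⌈650/110⌉ = 6.
7 ad spots each exceed half the capacity and cannot share a break, forcing at least 7 commercial breaks.
At least 7 commercial breaks are required, but only 6 are allowed.

No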